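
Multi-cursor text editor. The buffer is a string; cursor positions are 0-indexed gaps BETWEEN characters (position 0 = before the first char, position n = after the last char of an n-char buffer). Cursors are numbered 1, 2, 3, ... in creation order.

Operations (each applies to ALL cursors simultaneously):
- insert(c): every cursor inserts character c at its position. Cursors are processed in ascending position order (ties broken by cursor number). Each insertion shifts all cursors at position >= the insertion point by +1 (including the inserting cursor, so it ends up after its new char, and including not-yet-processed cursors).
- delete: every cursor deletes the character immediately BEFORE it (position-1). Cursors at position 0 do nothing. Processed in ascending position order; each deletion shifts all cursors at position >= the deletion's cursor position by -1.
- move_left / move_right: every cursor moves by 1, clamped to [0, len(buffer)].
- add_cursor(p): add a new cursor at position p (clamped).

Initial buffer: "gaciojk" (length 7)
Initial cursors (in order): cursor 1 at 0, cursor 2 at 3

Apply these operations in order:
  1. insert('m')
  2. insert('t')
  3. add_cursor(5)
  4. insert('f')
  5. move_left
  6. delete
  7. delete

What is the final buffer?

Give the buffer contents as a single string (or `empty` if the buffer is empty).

After op 1 (insert('m')): buffer="mgacmiojk" (len 9), cursors c1@1 c2@5, authorship 1...2....
After op 2 (insert('t')): buffer="mtgacmtiojk" (len 11), cursors c1@2 c2@7, authorship 11...22....
After op 3 (add_cursor(5)): buffer="mtgacmtiojk" (len 11), cursors c1@2 c3@5 c2@7, authorship 11...22....
After op 4 (insert('f')): buffer="mtfgacfmtfiojk" (len 14), cursors c1@3 c3@7 c2@10, authorship 111...3222....
After op 5 (move_left): buffer="mtfgacfmtfiojk" (len 14), cursors c1@2 c3@6 c2@9, authorship 111...3222....
After op 6 (delete): buffer="mfgafmfiojk" (len 11), cursors c1@1 c3@4 c2@6, authorship 11..322....
After op 7 (delete): buffer="fgffiojk" (len 8), cursors c1@0 c3@2 c2@3, authorship 1.32....

Answer: fgffiojk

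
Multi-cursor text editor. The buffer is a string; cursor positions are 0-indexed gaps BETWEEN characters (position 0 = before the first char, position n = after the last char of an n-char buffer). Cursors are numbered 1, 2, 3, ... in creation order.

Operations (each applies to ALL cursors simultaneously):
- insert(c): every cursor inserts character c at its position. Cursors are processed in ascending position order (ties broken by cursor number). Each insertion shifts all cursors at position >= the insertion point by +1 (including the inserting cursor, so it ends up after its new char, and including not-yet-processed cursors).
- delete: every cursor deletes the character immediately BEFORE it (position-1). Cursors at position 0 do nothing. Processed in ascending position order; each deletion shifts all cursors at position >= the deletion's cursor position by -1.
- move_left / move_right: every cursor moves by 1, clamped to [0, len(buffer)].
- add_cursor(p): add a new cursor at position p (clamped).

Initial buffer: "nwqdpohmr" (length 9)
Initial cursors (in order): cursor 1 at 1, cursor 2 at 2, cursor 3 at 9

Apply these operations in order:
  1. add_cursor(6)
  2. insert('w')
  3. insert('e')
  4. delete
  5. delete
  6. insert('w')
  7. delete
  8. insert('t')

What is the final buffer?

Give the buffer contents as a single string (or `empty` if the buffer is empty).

Answer: ntwtqdpothmrt

Derivation:
After op 1 (add_cursor(6)): buffer="nwqdpohmr" (len 9), cursors c1@1 c2@2 c4@6 c3@9, authorship .........
After op 2 (insert('w')): buffer="nwwwqdpowhmrw" (len 13), cursors c1@2 c2@4 c4@9 c3@13, authorship .1.2....4...3
After op 3 (insert('e')): buffer="nwewweqdpowehmrwe" (len 17), cursors c1@3 c2@6 c4@12 c3@17, authorship .11.22....44...33
After op 4 (delete): buffer="nwwwqdpowhmrw" (len 13), cursors c1@2 c2@4 c4@9 c3@13, authorship .1.2....4...3
After op 5 (delete): buffer="nwqdpohmr" (len 9), cursors c1@1 c2@2 c4@6 c3@9, authorship .........
After op 6 (insert('w')): buffer="nwwwqdpowhmrw" (len 13), cursors c1@2 c2@4 c4@9 c3@13, authorship .1.2....4...3
After op 7 (delete): buffer="nwqdpohmr" (len 9), cursors c1@1 c2@2 c4@6 c3@9, authorship .........
After op 8 (insert('t')): buffer="ntwtqdpothmrt" (len 13), cursors c1@2 c2@4 c4@9 c3@13, authorship .1.2....4...3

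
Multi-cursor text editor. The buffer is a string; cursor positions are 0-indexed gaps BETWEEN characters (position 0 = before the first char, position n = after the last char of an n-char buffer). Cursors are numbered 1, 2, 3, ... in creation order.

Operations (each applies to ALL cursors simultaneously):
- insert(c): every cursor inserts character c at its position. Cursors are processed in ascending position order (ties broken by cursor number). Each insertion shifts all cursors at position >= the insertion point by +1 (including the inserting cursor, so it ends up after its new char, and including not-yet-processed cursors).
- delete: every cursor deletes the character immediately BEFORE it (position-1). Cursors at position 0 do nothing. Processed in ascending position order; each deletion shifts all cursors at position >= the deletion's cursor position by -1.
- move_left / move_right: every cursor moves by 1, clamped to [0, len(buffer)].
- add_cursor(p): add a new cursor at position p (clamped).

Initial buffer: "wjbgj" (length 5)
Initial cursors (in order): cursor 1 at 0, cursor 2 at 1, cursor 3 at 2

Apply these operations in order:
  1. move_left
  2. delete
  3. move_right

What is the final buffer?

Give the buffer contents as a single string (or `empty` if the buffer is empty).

Answer: jbgj

Derivation:
After op 1 (move_left): buffer="wjbgj" (len 5), cursors c1@0 c2@0 c3@1, authorship .....
After op 2 (delete): buffer="jbgj" (len 4), cursors c1@0 c2@0 c3@0, authorship ....
After op 3 (move_right): buffer="jbgj" (len 4), cursors c1@1 c2@1 c3@1, authorship ....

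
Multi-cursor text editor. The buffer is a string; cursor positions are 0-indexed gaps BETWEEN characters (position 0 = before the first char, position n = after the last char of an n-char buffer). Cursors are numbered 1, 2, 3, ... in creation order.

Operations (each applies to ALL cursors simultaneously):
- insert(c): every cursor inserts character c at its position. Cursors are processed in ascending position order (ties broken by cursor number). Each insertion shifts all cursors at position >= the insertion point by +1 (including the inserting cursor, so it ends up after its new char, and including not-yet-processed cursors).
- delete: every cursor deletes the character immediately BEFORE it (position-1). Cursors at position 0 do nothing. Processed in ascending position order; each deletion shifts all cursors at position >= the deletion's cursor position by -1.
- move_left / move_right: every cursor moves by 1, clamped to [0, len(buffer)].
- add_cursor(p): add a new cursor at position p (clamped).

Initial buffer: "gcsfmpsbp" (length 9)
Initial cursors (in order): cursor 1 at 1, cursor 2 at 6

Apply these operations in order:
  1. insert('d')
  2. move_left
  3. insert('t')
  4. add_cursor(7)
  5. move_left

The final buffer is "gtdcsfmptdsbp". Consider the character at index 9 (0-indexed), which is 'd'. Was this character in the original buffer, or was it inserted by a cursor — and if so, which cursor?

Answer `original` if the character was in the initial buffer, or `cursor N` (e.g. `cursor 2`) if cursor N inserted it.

After op 1 (insert('d')): buffer="gdcsfmpdsbp" (len 11), cursors c1@2 c2@8, authorship .1.....2...
After op 2 (move_left): buffer="gdcsfmpdsbp" (len 11), cursors c1@1 c2@7, authorship .1.....2...
After op 3 (insert('t')): buffer="gtdcsfmptdsbp" (len 13), cursors c1@2 c2@9, authorship .11.....22...
After op 4 (add_cursor(7)): buffer="gtdcsfmptdsbp" (len 13), cursors c1@2 c3@7 c2@9, authorship .11.....22...
After op 5 (move_left): buffer="gtdcsfmptdsbp" (len 13), cursors c1@1 c3@6 c2@8, authorship .11.....22...
Authorship (.=original, N=cursor N): . 1 1 . . . . . 2 2 . . .
Index 9: author = 2

Answer: cursor 2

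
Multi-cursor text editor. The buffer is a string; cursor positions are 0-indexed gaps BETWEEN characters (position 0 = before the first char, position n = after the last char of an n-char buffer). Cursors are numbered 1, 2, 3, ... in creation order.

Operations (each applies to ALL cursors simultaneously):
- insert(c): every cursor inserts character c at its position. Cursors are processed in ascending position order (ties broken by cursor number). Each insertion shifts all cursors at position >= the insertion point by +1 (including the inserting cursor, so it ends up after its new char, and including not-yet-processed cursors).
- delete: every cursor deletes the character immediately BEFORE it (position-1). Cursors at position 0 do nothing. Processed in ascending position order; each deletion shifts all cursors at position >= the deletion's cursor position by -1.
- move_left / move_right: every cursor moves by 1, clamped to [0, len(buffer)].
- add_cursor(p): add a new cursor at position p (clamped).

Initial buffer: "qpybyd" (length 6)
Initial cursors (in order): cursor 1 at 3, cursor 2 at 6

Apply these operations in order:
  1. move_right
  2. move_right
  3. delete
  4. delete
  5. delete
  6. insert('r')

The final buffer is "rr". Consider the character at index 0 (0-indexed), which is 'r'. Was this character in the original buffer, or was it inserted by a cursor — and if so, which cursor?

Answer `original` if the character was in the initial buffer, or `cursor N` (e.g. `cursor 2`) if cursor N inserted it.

After op 1 (move_right): buffer="qpybyd" (len 6), cursors c1@4 c2@6, authorship ......
After op 2 (move_right): buffer="qpybyd" (len 6), cursors c1@5 c2@6, authorship ......
After op 3 (delete): buffer="qpyb" (len 4), cursors c1@4 c2@4, authorship ....
After op 4 (delete): buffer="qp" (len 2), cursors c1@2 c2@2, authorship ..
After op 5 (delete): buffer="" (len 0), cursors c1@0 c2@0, authorship 
After op 6 (insert('r')): buffer="rr" (len 2), cursors c1@2 c2@2, authorship 12
Authorship (.=original, N=cursor N): 1 2
Index 0: author = 1

Answer: cursor 1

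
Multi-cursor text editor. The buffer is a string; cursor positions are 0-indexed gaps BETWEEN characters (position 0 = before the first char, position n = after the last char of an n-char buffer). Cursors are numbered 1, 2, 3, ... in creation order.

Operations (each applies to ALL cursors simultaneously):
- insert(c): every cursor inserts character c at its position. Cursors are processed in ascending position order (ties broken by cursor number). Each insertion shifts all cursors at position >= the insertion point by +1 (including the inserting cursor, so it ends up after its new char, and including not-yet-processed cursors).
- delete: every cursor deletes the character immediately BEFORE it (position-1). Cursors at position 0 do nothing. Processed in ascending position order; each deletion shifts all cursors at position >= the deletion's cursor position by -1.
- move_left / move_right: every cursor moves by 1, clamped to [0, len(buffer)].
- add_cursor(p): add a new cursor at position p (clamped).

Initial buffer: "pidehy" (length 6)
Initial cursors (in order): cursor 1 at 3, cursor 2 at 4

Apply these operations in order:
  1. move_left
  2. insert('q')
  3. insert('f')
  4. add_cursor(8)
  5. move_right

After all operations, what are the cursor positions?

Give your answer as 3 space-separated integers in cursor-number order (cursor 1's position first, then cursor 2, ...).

Answer: 5 8 9

Derivation:
After op 1 (move_left): buffer="pidehy" (len 6), cursors c1@2 c2@3, authorship ......
After op 2 (insert('q')): buffer="piqdqehy" (len 8), cursors c1@3 c2@5, authorship ..1.2...
After op 3 (insert('f')): buffer="piqfdqfehy" (len 10), cursors c1@4 c2@7, authorship ..11.22...
After op 4 (add_cursor(8)): buffer="piqfdqfehy" (len 10), cursors c1@4 c2@7 c3@8, authorship ..11.22...
After op 5 (move_right): buffer="piqfdqfehy" (len 10), cursors c1@5 c2@8 c3@9, authorship ..11.22...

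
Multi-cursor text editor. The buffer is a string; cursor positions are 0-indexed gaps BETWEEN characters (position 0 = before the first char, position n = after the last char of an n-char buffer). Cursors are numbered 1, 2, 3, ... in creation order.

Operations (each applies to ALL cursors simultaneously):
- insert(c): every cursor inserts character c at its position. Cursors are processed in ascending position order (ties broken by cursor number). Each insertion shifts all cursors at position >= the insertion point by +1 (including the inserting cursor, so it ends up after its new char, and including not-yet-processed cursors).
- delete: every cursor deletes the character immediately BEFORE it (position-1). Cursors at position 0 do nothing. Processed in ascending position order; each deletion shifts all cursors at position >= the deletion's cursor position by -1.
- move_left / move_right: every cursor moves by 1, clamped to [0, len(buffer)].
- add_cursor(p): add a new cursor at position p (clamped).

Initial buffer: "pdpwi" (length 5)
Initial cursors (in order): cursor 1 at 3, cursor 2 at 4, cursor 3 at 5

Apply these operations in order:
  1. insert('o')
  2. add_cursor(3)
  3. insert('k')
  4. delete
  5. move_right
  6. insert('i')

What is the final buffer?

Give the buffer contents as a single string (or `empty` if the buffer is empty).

Answer: pdpoiwioiioi

Derivation:
After op 1 (insert('o')): buffer="pdpowoio" (len 8), cursors c1@4 c2@6 c3@8, authorship ...1.2.3
After op 2 (add_cursor(3)): buffer="pdpowoio" (len 8), cursors c4@3 c1@4 c2@6 c3@8, authorship ...1.2.3
After op 3 (insert('k')): buffer="pdpkokwokiok" (len 12), cursors c4@4 c1@6 c2@9 c3@12, authorship ...411.22.33
After op 4 (delete): buffer="pdpowoio" (len 8), cursors c4@3 c1@4 c2@6 c3@8, authorship ...1.2.3
After op 5 (move_right): buffer="pdpowoio" (len 8), cursors c4@4 c1@5 c2@7 c3@8, authorship ...1.2.3
After op 6 (insert('i')): buffer="pdpoiwioiioi" (len 12), cursors c4@5 c1@7 c2@10 c3@12, authorship ...14.12.233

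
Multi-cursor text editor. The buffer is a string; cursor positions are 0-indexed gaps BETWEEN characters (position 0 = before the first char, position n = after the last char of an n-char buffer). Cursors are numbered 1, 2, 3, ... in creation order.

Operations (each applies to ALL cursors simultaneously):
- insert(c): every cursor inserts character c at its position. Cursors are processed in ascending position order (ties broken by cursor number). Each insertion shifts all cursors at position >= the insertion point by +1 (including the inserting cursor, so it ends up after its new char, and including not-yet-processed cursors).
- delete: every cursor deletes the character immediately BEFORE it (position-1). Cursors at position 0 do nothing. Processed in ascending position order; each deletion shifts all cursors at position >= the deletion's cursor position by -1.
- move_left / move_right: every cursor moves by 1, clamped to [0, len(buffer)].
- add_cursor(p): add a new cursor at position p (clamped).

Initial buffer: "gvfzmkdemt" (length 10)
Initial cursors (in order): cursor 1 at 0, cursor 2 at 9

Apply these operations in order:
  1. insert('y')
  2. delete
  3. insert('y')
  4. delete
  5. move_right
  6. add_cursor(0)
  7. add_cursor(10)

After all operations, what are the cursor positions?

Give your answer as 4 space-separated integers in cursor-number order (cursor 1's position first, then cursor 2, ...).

Answer: 1 10 0 10

Derivation:
After op 1 (insert('y')): buffer="ygvfzmkdemyt" (len 12), cursors c1@1 c2@11, authorship 1.........2.
After op 2 (delete): buffer="gvfzmkdemt" (len 10), cursors c1@0 c2@9, authorship ..........
After op 3 (insert('y')): buffer="ygvfzmkdemyt" (len 12), cursors c1@1 c2@11, authorship 1.........2.
After op 4 (delete): buffer="gvfzmkdemt" (len 10), cursors c1@0 c2@9, authorship ..........
After op 5 (move_right): buffer="gvfzmkdemt" (len 10), cursors c1@1 c2@10, authorship ..........
After op 6 (add_cursor(0)): buffer="gvfzmkdemt" (len 10), cursors c3@0 c1@1 c2@10, authorship ..........
After op 7 (add_cursor(10)): buffer="gvfzmkdemt" (len 10), cursors c3@0 c1@1 c2@10 c4@10, authorship ..........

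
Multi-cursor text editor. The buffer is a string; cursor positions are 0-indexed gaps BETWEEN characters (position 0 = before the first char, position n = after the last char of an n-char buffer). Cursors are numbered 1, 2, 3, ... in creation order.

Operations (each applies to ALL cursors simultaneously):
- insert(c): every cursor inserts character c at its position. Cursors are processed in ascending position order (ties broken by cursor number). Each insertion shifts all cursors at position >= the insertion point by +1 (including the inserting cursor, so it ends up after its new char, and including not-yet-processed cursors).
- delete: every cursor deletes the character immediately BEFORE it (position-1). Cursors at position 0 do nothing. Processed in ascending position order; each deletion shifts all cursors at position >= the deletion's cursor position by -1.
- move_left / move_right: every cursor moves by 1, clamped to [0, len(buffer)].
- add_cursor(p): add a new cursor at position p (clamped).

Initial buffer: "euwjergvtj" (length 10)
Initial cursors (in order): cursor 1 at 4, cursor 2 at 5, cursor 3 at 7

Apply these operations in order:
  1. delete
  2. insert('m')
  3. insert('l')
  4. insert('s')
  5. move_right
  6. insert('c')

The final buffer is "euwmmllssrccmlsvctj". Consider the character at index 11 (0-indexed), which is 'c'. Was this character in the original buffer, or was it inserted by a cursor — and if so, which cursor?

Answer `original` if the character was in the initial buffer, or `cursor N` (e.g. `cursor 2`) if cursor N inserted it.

After op 1 (delete): buffer="euwrvtj" (len 7), cursors c1@3 c2@3 c3@4, authorship .......
After op 2 (insert('m')): buffer="euwmmrmvtj" (len 10), cursors c1@5 c2@5 c3@7, authorship ...12.3...
After op 3 (insert('l')): buffer="euwmmllrmlvtj" (len 13), cursors c1@7 c2@7 c3@10, authorship ...1212.33...
After op 4 (insert('s')): buffer="euwmmllssrmlsvtj" (len 16), cursors c1@9 c2@9 c3@13, authorship ...121212.333...
After op 5 (move_right): buffer="euwmmllssrmlsvtj" (len 16), cursors c1@10 c2@10 c3@14, authorship ...121212.333...
After op 6 (insert('c')): buffer="euwmmllssrccmlsvctj" (len 19), cursors c1@12 c2@12 c3@17, authorship ...121212.12333.3..
Authorship (.=original, N=cursor N): . . . 1 2 1 2 1 2 . 1 2 3 3 3 . 3 . .
Index 11: author = 2

Answer: cursor 2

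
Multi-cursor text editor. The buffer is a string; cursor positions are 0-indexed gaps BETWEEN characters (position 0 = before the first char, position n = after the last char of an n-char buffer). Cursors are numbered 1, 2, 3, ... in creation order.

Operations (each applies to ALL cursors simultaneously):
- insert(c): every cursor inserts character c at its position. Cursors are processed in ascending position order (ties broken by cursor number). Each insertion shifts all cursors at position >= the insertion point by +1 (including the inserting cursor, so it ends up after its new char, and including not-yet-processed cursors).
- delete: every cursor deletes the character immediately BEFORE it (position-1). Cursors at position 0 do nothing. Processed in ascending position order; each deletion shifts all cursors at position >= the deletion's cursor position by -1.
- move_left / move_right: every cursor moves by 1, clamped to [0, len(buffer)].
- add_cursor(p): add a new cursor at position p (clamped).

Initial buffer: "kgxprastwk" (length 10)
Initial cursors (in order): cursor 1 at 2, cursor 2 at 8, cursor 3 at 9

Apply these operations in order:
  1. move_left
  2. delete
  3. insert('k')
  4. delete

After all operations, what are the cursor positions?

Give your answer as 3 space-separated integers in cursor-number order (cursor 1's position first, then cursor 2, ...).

Answer: 0 5 5

Derivation:
After op 1 (move_left): buffer="kgxprastwk" (len 10), cursors c1@1 c2@7 c3@8, authorship ..........
After op 2 (delete): buffer="gxprawk" (len 7), cursors c1@0 c2@5 c3@5, authorship .......
After op 3 (insert('k')): buffer="kgxprakkwk" (len 10), cursors c1@1 c2@8 c3@8, authorship 1.....23..
After op 4 (delete): buffer="gxprawk" (len 7), cursors c1@0 c2@5 c3@5, authorship .......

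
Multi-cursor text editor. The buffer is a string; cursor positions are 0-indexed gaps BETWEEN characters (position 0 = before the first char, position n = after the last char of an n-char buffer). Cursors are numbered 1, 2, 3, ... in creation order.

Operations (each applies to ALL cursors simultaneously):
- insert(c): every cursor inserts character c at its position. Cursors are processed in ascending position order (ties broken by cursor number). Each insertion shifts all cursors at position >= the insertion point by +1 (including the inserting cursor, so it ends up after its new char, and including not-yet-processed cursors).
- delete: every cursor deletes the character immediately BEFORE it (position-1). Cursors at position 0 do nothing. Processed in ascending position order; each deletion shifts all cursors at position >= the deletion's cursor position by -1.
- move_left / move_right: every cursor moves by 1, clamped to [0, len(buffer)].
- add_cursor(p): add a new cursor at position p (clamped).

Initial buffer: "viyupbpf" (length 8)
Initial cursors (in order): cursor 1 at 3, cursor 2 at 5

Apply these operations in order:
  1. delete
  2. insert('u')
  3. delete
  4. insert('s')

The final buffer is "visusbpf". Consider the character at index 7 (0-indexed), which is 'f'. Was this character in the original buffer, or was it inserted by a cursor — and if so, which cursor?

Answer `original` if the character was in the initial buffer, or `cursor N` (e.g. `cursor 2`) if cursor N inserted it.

Answer: original

Derivation:
After op 1 (delete): buffer="viubpf" (len 6), cursors c1@2 c2@3, authorship ......
After op 2 (insert('u')): buffer="viuuubpf" (len 8), cursors c1@3 c2@5, authorship ..1.2...
After op 3 (delete): buffer="viubpf" (len 6), cursors c1@2 c2@3, authorship ......
After op 4 (insert('s')): buffer="visusbpf" (len 8), cursors c1@3 c2@5, authorship ..1.2...
Authorship (.=original, N=cursor N): . . 1 . 2 . . .
Index 7: author = original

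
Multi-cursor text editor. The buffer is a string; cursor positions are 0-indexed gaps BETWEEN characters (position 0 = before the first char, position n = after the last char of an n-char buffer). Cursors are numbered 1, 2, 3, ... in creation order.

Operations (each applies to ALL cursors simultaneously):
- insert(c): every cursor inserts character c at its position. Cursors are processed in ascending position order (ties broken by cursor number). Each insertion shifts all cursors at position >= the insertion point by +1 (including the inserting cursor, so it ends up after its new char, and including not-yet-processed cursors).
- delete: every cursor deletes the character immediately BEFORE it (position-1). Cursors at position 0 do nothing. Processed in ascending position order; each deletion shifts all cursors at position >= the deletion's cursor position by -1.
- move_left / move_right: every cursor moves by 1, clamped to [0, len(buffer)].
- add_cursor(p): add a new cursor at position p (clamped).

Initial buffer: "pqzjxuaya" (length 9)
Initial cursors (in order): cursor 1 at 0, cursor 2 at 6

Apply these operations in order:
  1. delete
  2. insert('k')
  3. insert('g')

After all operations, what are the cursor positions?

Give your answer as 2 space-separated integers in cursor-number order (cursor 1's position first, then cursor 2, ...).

After op 1 (delete): buffer="pqzjxaya" (len 8), cursors c1@0 c2@5, authorship ........
After op 2 (insert('k')): buffer="kpqzjxkaya" (len 10), cursors c1@1 c2@7, authorship 1.....2...
After op 3 (insert('g')): buffer="kgpqzjxkgaya" (len 12), cursors c1@2 c2@9, authorship 11.....22...

Answer: 2 9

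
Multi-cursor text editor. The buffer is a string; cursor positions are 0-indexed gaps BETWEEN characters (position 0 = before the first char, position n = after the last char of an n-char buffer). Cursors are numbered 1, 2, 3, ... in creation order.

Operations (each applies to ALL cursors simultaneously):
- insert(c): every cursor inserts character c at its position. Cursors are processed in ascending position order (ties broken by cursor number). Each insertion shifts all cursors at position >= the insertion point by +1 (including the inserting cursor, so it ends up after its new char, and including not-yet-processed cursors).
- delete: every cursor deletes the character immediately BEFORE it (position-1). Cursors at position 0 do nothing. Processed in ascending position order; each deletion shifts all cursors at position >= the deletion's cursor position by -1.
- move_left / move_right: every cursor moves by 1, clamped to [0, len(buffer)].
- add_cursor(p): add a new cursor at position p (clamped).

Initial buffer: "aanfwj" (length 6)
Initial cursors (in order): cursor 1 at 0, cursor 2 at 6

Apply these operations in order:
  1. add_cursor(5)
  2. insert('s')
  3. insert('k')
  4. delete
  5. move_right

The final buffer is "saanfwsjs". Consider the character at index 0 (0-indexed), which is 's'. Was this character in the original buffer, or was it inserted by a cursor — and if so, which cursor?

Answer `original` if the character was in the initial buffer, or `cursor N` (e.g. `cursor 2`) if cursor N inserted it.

After op 1 (add_cursor(5)): buffer="aanfwj" (len 6), cursors c1@0 c3@5 c2@6, authorship ......
After op 2 (insert('s')): buffer="saanfwsjs" (len 9), cursors c1@1 c3@7 c2@9, authorship 1.....3.2
After op 3 (insert('k')): buffer="skaanfwskjsk" (len 12), cursors c1@2 c3@9 c2@12, authorship 11.....33.22
After op 4 (delete): buffer="saanfwsjs" (len 9), cursors c1@1 c3@7 c2@9, authorship 1.....3.2
After op 5 (move_right): buffer="saanfwsjs" (len 9), cursors c1@2 c3@8 c2@9, authorship 1.....3.2
Authorship (.=original, N=cursor N): 1 . . . . . 3 . 2
Index 0: author = 1

Answer: cursor 1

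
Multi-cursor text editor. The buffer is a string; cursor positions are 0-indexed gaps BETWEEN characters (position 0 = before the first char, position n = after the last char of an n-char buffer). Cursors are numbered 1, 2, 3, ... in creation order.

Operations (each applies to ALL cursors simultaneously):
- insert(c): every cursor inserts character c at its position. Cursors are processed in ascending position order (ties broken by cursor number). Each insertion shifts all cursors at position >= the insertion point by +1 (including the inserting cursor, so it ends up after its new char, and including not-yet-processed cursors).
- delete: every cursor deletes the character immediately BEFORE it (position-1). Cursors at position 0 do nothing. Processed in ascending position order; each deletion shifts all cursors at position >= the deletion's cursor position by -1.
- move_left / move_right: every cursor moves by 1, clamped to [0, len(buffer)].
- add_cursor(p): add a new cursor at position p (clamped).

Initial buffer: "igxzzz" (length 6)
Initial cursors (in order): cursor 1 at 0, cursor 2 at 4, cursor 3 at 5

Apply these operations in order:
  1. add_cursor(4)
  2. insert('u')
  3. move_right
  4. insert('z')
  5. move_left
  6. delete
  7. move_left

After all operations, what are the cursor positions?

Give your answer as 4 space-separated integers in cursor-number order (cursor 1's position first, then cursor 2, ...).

After op 1 (add_cursor(4)): buffer="igxzzz" (len 6), cursors c1@0 c2@4 c4@4 c3@5, authorship ......
After op 2 (insert('u')): buffer="uigxzuuzuz" (len 10), cursors c1@1 c2@7 c4@7 c3@9, authorship 1....24.3.
After op 3 (move_right): buffer="uigxzuuzuz" (len 10), cursors c1@2 c2@8 c4@8 c3@10, authorship 1....24.3.
After op 4 (insert('z')): buffer="uizgxzuuzzzuzz" (len 14), cursors c1@3 c2@11 c4@11 c3@14, authorship 1.1...24.243.3
After op 5 (move_left): buffer="uizgxzuuzzzuzz" (len 14), cursors c1@2 c2@10 c4@10 c3@13, authorship 1.1...24.243.3
After op 6 (delete): buffer="uzgxzuuzuz" (len 10), cursors c1@1 c2@7 c4@7 c3@9, authorship 11...24433
After op 7 (move_left): buffer="uzgxzuuzuz" (len 10), cursors c1@0 c2@6 c4@6 c3@8, authorship 11...24433

Answer: 0 6 8 6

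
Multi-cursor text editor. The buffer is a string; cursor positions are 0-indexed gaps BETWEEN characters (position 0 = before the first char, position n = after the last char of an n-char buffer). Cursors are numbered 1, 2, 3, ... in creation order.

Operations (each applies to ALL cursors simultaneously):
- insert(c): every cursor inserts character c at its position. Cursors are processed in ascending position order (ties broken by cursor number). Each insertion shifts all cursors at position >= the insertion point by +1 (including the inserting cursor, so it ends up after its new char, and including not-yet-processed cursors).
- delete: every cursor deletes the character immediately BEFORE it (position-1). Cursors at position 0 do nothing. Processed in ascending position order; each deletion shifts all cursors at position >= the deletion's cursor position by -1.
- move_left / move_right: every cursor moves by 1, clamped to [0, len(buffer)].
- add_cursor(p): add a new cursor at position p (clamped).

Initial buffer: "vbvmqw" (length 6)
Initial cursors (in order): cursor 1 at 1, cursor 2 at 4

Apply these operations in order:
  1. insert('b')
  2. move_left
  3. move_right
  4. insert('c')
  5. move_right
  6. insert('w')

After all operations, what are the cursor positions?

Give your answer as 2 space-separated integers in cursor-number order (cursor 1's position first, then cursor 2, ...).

After op 1 (insert('b')): buffer="vbbvmbqw" (len 8), cursors c1@2 c2@6, authorship .1...2..
After op 2 (move_left): buffer="vbbvmbqw" (len 8), cursors c1@1 c2@5, authorship .1...2..
After op 3 (move_right): buffer="vbbvmbqw" (len 8), cursors c1@2 c2@6, authorship .1...2..
After op 4 (insert('c')): buffer="vbcbvmbcqw" (len 10), cursors c1@3 c2@8, authorship .11...22..
After op 5 (move_right): buffer="vbcbvmbcqw" (len 10), cursors c1@4 c2@9, authorship .11...22..
After op 6 (insert('w')): buffer="vbcbwvmbcqww" (len 12), cursors c1@5 c2@11, authorship .11.1..22.2.

Answer: 5 11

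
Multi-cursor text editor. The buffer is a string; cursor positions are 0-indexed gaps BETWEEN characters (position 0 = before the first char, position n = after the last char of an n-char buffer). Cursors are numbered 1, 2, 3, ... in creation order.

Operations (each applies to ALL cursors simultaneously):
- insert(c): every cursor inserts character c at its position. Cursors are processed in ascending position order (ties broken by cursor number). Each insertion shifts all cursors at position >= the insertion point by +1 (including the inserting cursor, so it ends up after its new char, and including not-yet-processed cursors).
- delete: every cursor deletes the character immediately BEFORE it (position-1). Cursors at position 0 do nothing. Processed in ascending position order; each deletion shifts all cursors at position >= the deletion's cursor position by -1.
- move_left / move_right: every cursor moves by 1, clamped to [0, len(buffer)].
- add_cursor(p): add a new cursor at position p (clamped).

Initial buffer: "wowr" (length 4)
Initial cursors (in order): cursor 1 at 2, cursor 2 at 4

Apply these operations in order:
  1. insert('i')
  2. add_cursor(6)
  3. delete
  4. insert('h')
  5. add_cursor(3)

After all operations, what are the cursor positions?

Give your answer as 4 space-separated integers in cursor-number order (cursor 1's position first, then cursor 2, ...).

Answer: 3 6 6 3

Derivation:
After op 1 (insert('i')): buffer="woiwri" (len 6), cursors c1@3 c2@6, authorship ..1..2
After op 2 (add_cursor(6)): buffer="woiwri" (len 6), cursors c1@3 c2@6 c3@6, authorship ..1..2
After op 3 (delete): buffer="wow" (len 3), cursors c1@2 c2@3 c3@3, authorship ...
After op 4 (insert('h')): buffer="wohwhh" (len 6), cursors c1@3 c2@6 c3@6, authorship ..1.23
After op 5 (add_cursor(3)): buffer="wohwhh" (len 6), cursors c1@3 c4@3 c2@6 c3@6, authorship ..1.23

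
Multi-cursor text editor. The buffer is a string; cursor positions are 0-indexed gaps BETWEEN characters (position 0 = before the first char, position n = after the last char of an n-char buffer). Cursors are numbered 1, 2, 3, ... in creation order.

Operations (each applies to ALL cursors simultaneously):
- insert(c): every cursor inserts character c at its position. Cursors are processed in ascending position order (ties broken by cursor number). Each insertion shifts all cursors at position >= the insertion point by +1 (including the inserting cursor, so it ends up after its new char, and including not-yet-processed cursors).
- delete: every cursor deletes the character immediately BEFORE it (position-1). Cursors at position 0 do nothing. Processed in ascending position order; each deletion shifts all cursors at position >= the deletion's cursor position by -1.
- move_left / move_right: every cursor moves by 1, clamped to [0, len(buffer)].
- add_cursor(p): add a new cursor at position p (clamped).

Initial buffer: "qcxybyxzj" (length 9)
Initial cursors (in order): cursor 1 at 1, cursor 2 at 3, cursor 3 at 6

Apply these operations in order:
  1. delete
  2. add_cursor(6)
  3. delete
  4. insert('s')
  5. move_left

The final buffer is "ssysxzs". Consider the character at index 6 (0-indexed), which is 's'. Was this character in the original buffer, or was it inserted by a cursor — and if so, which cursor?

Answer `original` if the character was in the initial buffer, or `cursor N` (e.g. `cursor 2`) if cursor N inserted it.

Answer: cursor 4

Derivation:
After op 1 (delete): buffer="cybxzj" (len 6), cursors c1@0 c2@1 c3@3, authorship ......
After op 2 (add_cursor(6)): buffer="cybxzj" (len 6), cursors c1@0 c2@1 c3@3 c4@6, authorship ......
After op 3 (delete): buffer="yxz" (len 3), cursors c1@0 c2@0 c3@1 c4@3, authorship ...
After op 4 (insert('s')): buffer="ssysxzs" (len 7), cursors c1@2 c2@2 c3@4 c4@7, authorship 12.3..4
After op 5 (move_left): buffer="ssysxzs" (len 7), cursors c1@1 c2@1 c3@3 c4@6, authorship 12.3..4
Authorship (.=original, N=cursor N): 1 2 . 3 . . 4
Index 6: author = 4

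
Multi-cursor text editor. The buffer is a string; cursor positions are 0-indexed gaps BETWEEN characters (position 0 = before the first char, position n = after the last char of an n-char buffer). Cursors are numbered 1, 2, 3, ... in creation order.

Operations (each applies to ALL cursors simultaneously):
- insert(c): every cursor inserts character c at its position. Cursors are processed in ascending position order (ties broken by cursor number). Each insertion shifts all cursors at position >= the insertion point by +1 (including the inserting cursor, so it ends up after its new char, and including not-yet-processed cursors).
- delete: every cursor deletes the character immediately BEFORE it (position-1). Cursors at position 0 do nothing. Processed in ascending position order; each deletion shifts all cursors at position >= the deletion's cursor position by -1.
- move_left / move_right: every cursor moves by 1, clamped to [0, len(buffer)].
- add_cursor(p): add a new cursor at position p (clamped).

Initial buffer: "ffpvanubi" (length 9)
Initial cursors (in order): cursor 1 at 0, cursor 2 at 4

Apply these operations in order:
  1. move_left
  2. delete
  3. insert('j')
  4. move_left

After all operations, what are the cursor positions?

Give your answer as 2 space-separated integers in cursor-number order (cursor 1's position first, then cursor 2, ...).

After op 1 (move_left): buffer="ffpvanubi" (len 9), cursors c1@0 c2@3, authorship .........
After op 2 (delete): buffer="ffvanubi" (len 8), cursors c1@0 c2@2, authorship ........
After op 3 (insert('j')): buffer="jffjvanubi" (len 10), cursors c1@1 c2@4, authorship 1..2......
After op 4 (move_left): buffer="jffjvanubi" (len 10), cursors c1@0 c2@3, authorship 1..2......

Answer: 0 3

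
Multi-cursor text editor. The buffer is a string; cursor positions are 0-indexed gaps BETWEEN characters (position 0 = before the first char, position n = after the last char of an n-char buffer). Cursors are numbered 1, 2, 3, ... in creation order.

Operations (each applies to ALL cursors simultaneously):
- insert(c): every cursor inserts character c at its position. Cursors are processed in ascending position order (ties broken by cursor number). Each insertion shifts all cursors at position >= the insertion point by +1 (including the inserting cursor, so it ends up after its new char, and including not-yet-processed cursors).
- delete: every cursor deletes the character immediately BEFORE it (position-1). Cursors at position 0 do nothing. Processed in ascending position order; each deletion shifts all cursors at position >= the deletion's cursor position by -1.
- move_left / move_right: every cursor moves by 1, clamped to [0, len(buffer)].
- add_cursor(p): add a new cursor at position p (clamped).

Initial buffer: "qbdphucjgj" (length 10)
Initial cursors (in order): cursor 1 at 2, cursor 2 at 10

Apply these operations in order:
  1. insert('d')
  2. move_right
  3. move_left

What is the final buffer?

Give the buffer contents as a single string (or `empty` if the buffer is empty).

After op 1 (insert('d')): buffer="qbddphucjgjd" (len 12), cursors c1@3 c2@12, authorship ..1........2
After op 2 (move_right): buffer="qbddphucjgjd" (len 12), cursors c1@4 c2@12, authorship ..1........2
After op 3 (move_left): buffer="qbddphucjgjd" (len 12), cursors c1@3 c2@11, authorship ..1........2

Answer: qbddphucjgjd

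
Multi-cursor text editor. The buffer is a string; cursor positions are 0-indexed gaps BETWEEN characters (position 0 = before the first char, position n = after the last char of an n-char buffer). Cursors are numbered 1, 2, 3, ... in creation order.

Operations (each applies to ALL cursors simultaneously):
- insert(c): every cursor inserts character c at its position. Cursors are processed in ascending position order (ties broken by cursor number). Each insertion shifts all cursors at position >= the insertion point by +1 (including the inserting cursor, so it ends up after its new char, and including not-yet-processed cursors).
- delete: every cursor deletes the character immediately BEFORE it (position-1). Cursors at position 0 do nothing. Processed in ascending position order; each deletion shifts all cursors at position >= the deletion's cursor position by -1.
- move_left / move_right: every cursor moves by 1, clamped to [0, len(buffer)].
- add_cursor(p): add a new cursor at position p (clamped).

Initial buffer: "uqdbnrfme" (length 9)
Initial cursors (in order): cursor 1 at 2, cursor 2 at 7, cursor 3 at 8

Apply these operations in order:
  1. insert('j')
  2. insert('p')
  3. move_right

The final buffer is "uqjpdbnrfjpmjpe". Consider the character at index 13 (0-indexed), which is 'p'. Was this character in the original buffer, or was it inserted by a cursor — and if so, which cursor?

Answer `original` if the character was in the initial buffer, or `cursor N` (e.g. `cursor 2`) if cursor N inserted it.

After op 1 (insert('j')): buffer="uqjdbnrfjmje" (len 12), cursors c1@3 c2@9 c3@11, authorship ..1.....2.3.
After op 2 (insert('p')): buffer="uqjpdbnrfjpmjpe" (len 15), cursors c1@4 c2@11 c3@14, authorship ..11.....22.33.
After op 3 (move_right): buffer="uqjpdbnrfjpmjpe" (len 15), cursors c1@5 c2@12 c3@15, authorship ..11.....22.33.
Authorship (.=original, N=cursor N): . . 1 1 . . . . . 2 2 . 3 3 .
Index 13: author = 3

Answer: cursor 3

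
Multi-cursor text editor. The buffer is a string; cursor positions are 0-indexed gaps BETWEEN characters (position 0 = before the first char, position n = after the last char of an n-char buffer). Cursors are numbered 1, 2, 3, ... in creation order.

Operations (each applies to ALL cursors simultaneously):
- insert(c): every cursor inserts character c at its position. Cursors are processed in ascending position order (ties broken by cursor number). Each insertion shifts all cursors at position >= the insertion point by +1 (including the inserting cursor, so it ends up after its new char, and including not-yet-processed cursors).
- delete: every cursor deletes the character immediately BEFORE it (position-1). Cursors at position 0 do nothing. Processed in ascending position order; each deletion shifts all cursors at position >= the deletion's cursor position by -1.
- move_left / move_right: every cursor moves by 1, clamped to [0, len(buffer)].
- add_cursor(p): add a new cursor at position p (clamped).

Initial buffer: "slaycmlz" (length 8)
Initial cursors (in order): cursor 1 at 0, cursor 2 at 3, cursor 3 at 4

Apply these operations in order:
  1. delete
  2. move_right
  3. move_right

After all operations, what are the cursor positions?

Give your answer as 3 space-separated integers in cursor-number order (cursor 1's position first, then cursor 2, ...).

Answer: 2 4 4

Derivation:
After op 1 (delete): buffer="slcmlz" (len 6), cursors c1@0 c2@2 c3@2, authorship ......
After op 2 (move_right): buffer="slcmlz" (len 6), cursors c1@1 c2@3 c3@3, authorship ......
After op 3 (move_right): buffer="slcmlz" (len 6), cursors c1@2 c2@4 c3@4, authorship ......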